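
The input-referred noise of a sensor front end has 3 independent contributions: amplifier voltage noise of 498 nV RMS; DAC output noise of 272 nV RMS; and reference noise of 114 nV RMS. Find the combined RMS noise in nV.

579 nV

Uncorrelated sources add in power (mean-square): V_tot = √(ΣV_i²)
V_tot = √[(4.98×10⁻⁷)² + (2.72×10⁻⁷)² + (1.14×10⁻⁷)²] = 5.79×10⁻⁷ V = 579 nV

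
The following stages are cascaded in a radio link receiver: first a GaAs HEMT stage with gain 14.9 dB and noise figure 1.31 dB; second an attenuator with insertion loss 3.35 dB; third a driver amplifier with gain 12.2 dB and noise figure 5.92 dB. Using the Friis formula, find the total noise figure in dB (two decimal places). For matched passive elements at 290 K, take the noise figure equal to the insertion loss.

Convert to linear (a loss of L dB is a gain of −L dB): F_i = 10^(NF_i/10), G_i = 10^(G_i,dB/10)
  Stage 1: F_1 = 10^(1.31/10) = 1.352, G_1 = 10^(14.9/10) = 30.90
  Stage 2: F_2 = 10^(3.35/10) = 2.163, G_2 = 10^(−3.35/10) = 0.4624
  Stage 3: F_3 = 10^(5.92/10) = 3.908, G_3 = 10^(12.2/10) = 16.60
Friis cascade:
  F = 1.352 + (2.163 − 1)/30.90 + (3.908 − 1)/14.29 = 1.593
NF = 10 log₁₀(1.593) = 2.02 dB

2.02 dB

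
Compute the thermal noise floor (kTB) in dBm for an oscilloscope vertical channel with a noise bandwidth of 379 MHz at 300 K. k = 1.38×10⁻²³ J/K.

−88.0 dBm

P_n = kTB = 1.38×10⁻²³ × 300 × 3.79×10⁸ = 1.57×10⁻¹² W
In dBm: 10 log₁₀(1.57×10⁻¹² / 10⁻³) = −88.0 dBm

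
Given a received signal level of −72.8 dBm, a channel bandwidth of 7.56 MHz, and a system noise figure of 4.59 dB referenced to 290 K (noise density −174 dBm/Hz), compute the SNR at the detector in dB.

Noise floor: N = −174 + 10 log₁₀(B) + NF
10 log₁₀(7.56×10⁶) = 68.79 dB
N = −174 + 68.79 + 4.59 = −100.62 dBm
SNR = P_sig − N = −72.8 − (−100.62) = 27.82 dB → 27.8 dB

27.8 dB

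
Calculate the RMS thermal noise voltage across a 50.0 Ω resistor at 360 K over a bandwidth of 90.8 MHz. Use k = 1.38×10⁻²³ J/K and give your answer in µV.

9.50 µV

V_n = √(4kTRB)
4kTRB = 4 × 1.38×10⁻²³ × 360 × 5.00×10¹ × 9.08×10⁷ = 9.02×10⁻¹¹ V²
V_n = √(9.02×10⁻¹¹) = 9.50×10⁻⁶ V = 9.50 µV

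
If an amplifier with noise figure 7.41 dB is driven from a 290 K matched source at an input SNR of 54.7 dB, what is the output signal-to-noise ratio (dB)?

47.29 dB

By definition F = SNR_in/SNR_out, so in dB: SNR_out = SNR_in − NF
SNR_out = 54.7 − 7.41 = 47.29 dB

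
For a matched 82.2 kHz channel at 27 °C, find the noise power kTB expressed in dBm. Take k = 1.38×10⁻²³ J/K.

−124.7 dBm

T = 27 °C + 273.15 = 300.15 K
P_n = kTB = 1.38×10⁻²³ × 300.15 × 8.22×10⁴ = 3.40×10⁻¹⁶ W
In dBm: 10 log₁₀(3.40×10⁻¹⁶ / 10⁻³) = −124.7 dBm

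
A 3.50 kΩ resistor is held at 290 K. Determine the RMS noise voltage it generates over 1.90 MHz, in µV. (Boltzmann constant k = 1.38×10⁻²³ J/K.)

V_n = √(4kTRB)
4kTRB = 4 × 1.38×10⁻²³ × 290 × 3.50×10³ × 1.90×10⁶ = 1.06×10⁻¹⁰ V²
V_n = √(1.06×10⁻¹⁰) = 1.03×10⁻⁵ V = 10.3 µV

10.3 µV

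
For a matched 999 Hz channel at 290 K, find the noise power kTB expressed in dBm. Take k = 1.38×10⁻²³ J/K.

−144.0 dBm

P_n = kTB = 1.38×10⁻²³ × 290 × 9.99×10² = 4.00×10⁻¹⁸ W
In dBm: 10 log₁₀(4.00×10⁻¹⁸ / 10⁻³) = −144.0 dBm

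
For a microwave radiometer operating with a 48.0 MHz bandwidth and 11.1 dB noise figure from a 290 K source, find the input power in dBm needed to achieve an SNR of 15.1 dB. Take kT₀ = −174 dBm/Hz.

−71.0 dBm

Sensitivity = −174 + 10 log₁₀(B) + NF + SNR_min
= −174 + 76.81 + 11.1 + 15.1
= −70.99 dBm → −71.0 dBm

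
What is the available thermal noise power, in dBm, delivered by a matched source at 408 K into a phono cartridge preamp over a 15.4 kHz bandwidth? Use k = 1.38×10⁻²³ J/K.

−130.6 dBm

P_n = kTB = 1.38×10⁻²³ × 408 × 1.54×10⁴ = 8.67×10⁻¹⁷ W
In dBm: 10 log₁₀(8.67×10⁻¹⁷ / 10⁻³) = −130.6 dBm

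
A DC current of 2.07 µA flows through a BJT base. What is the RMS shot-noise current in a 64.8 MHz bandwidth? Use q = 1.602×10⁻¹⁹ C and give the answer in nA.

I_n = √(2qI·B)
2qI·B = 2 × 1.602×10⁻¹⁹ × 2.07×10⁻⁶ × 6.48×10⁷ = 4.30×10⁻¹⁷ A²
I_n = √(4.30×10⁻¹⁷) = 6.56×10⁻⁹ A = 6.56 nA

6.56 nA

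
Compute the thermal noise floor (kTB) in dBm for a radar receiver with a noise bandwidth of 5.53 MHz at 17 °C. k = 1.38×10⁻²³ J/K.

T = 17 °C + 273.15 = 290.15 K
P_n = kTB = 1.38×10⁻²³ × 290.15 × 5.53×10⁶ = 2.21×10⁻¹⁴ W
In dBm: 10 log₁₀(2.21×10⁻¹⁴ / 10⁻³) = −106.5 dBm

−106.5 dBm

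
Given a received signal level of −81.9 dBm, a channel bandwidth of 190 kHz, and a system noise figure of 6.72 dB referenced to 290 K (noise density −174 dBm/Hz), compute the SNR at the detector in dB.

32.6 dB

Noise floor: N = −174 + 10 log₁₀(B) + NF
10 log₁₀(1.90×10⁵) = 52.79 dB
N = −174 + 52.79 + 6.72 = −114.49 dBm
SNR = P_sig − N = −81.9 − (−114.49) = 32.59 dB → 32.6 dB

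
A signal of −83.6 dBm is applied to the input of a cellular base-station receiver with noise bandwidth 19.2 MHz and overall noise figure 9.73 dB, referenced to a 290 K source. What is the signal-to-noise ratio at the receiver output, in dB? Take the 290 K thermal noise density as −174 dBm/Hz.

Noise floor: N = −174 + 10 log₁₀(B) + NF
10 log₁₀(1.92×10⁷) = 72.83 dB
N = −174 + 72.83 + 9.73 = −91.44 dBm
SNR = P_sig − N = −83.6 − (−91.44) = 7.84 dB → 7.8 dB

7.8 dB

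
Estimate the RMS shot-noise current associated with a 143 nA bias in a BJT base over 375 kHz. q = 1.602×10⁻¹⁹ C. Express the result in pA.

I_n = √(2qI·B)
2qI·B = 2 × 1.602×10⁻¹⁹ × 1.43×10⁻⁷ × 3.75×10⁵ = 1.72×10⁻²⁰ A²
I_n = √(1.72×10⁻²⁰) = 1.31×10⁻¹⁰ A = 131 pA

131 pA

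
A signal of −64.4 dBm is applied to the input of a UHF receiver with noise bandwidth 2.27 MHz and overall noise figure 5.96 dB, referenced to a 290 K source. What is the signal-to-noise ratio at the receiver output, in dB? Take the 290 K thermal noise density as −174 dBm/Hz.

Noise floor: N = −174 + 10 log₁₀(B) + NF
10 log₁₀(2.27×10⁶) = 63.56 dB
N = −174 + 63.56 + 5.96 = −104.48 dBm
SNR = P_sig − N = −64.4 − (−104.48) = 40.08 dB → 40.1 dB

40.1 dB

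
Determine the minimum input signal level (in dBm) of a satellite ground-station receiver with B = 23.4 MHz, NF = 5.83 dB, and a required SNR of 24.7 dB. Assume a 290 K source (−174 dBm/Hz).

Sensitivity = −174 + 10 log₁₀(B) + NF + SNR_min
= −174 + 73.69 + 5.83 + 24.7
= −69.78 dBm → −69.8 dBm

−69.8 dBm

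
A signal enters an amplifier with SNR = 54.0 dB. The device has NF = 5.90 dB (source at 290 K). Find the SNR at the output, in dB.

By definition F = SNR_in/SNR_out, so in dB: SNR_out = SNR_in − NF
SNR_out = 54.0 − 5.90 = 48.10 dB

48.10 dB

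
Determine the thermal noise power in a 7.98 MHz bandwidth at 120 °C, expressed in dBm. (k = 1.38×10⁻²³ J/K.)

−103.6 dBm

T = 120 °C + 273.15 = 393.15 K
P_n = kTB = 1.38×10⁻²³ × 393.15 × 7.98×10⁶ = 4.33×10⁻¹⁴ W
In dBm: 10 log₁₀(4.33×10⁻¹⁴ / 10⁻³) = −103.6 dBm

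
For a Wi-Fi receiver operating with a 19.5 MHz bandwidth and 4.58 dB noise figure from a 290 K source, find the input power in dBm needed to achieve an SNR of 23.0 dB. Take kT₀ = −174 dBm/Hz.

Sensitivity = −174 + 10 log₁₀(B) + NF + SNR_min
= −174 + 72.9 + 4.58 + 23.0
= −73.52 dBm → −73.5 dBm

−73.5 dBm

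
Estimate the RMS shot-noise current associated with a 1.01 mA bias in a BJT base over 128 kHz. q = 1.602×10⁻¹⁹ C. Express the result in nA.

6.44 nA

I_n = √(2qI·B)
2qI·B = 2 × 1.602×10⁻¹⁹ × 1.01×10⁻³ × 1.28×10⁵ = 4.14×10⁻¹⁷ A²
I_n = √(4.14×10⁻¹⁷) = 6.44×10⁻⁹ A = 6.44 nA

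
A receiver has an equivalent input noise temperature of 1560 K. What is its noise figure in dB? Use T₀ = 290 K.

F = 1 + T_e/T₀ = 1 + 1560/290 = 6.37931
NF = 10 log₁₀(6.37931) = 8.05 dB

8.05 dB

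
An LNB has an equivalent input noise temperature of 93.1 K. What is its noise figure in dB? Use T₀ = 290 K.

1.21 dB

F = 1 + T_e/T₀ = 1 + 93.1/290 = 1.32103
NF = 10 log₁₀(1.32103) = 1.21 dB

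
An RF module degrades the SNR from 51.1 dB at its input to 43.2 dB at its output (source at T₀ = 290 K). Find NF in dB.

7.9 dB

NF (dB) = SNR_in(dB) − SNR_out(dB) when the source is at T₀
NF = 51.1 − 43.2 = 7.9 dB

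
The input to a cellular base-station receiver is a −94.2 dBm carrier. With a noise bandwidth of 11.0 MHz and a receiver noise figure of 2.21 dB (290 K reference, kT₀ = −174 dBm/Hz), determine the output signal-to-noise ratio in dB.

Noise floor: N = −174 + 10 log₁₀(B) + NF
10 log₁₀(1.10×10⁷) = 70.41 dB
N = −174 + 70.41 + 2.21 = −101.38 dBm
SNR = P_sig − N = −94.2 − (−101.38) = 7.18 dB → 7.2 dB

7.2 dB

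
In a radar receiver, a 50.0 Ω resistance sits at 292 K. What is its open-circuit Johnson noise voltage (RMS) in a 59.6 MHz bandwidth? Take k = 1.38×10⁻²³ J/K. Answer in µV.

6.93 µV

V_n = √(4kTRB)
4kTRB = 4 × 1.38×10⁻²³ × 292 × 5.00×10¹ × 5.96×10⁷ = 4.80×10⁻¹¹ V²
V_n = √(4.80×10⁻¹¹) = 6.93×10⁻⁶ V = 6.93 µV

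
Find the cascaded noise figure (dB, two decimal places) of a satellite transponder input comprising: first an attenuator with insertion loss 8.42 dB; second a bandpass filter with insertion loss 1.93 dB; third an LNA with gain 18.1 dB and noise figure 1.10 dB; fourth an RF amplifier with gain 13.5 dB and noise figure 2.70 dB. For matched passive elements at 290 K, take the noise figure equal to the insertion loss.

Convert to linear (a loss of L dB is a gain of −L dB): F_i = 10^(NF_i/10), G_i = 10^(G_i,dB/10)
  Stage 1: F_1 = 10^(8.42/10) = 6.950, G_1 = 10^(−8.42/10) = 0.1439
  Stage 2: F_2 = 10^(1.93/10) = 1.560, G_2 = 10^(−1.93/10) = 0.6412
  Stage 3: F_3 = 10^(1.10/10) = 1.288, G_3 = 10^(18.1/10) = 64.57
  Stage 4: F_4 = 10^(2.70/10) = 1.862, G_4 = 10^(13.5/10) = 22.39
Friis cascade:
  F = 6.950 + (1.560 − 1)/0.1439 + (1.288 − 1)/0.09226 + (1.862 − 1)/5.957 = 14.11
NF = 10 log₁₀(14.11) = 11.49 dB

11.49 dB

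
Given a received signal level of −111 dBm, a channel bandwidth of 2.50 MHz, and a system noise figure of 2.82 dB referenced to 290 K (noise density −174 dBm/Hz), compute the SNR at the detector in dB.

Noise floor: N = −174 + 10 log₁₀(B) + NF
10 log₁₀(2.50×10⁶) = 63.98 dB
N = −174 + 63.98 + 2.82 = −107.20 dBm
SNR = P_sig − N = −111 − (−107.20) = −3.80 dB → −3.8 dB

−3.8 dB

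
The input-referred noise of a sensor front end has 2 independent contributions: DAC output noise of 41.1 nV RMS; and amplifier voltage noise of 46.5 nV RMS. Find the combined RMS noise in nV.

Uncorrelated sources add in power (mean-square): V_tot = √(ΣV_i²)
V_tot = √[(4.11×10⁻⁸)² + (4.65×10⁻⁸)²] = 6.21×10⁻⁸ V = 62.1 nV

62.1 nV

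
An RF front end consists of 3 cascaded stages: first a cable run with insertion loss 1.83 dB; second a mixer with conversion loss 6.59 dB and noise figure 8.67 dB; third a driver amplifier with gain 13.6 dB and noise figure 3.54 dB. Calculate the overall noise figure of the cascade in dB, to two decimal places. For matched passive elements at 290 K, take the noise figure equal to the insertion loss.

13.00 dB

Convert to linear (a loss of L dB is a gain of −L dB): F_i = 10^(NF_i/10), G_i = 10^(G_i,dB/10)
  Stage 1: F_1 = 10^(1.83/10) = 1.524, G_1 = 10^(−1.83/10) = 0.6561
  Stage 2: F_2 = 10^(8.67/10) = 7.362, G_2 = 10^(−6.59/10) = 0.2193
  Stage 3: F_3 = 10^(3.54/10) = 2.259, G_3 = 10^(13.6/10) = 22.91
Friis cascade:
  F = 1.524 + (7.362 − 1)/0.6561 + (2.259 − 1)/0.1439 = 19.97
NF = 10 log₁₀(19.97) = 13.00 dB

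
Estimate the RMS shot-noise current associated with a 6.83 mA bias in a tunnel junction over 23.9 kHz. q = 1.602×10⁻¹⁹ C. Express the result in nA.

7.23 nA

I_n = √(2qI·B)
2qI·B = 2 × 1.602×10⁻¹⁹ × 6.83×10⁻³ × 2.39×10⁴ = 5.23×10⁻¹⁷ A²
I_n = √(5.23×10⁻¹⁷) = 7.23×10⁻⁹ A = 7.23 nA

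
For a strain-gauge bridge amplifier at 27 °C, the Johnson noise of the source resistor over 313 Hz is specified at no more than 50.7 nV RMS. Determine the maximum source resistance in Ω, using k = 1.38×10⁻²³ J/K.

496 Ω

T = 27 °C + 273.15 = 300.15 K
Johnson–Nyquist: V_n = √(4kTRB) ⇒ R = V_n² / (4kTB)
4kTB = 4 × 1.38×10⁻²³ × 300.15 × 3.13×10² = 5.19×10⁻¹⁸
R = (5.07×10⁻⁸)² / 5.19×10⁻¹⁸ = 4.96×10² Ω = 496 Ω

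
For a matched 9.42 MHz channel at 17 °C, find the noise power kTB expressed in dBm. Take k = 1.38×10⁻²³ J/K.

−104.2 dBm

T = 17 °C + 273.15 = 290.15 K
P_n = kTB = 1.38×10⁻²³ × 290.15 × 9.42×10⁶ = 3.77×10⁻¹⁴ W
In dBm: 10 log₁₀(3.77×10⁻¹⁴ / 10⁻³) = −104.2 dBm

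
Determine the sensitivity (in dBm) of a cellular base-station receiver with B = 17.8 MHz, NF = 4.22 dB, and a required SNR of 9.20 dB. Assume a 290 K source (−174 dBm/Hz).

−88.1 dBm

Sensitivity = −174 + 10 log₁₀(B) + NF + SNR_min
= −174 + 72.5 + 4.22 + 9.20
= −88.08 dBm → −88.1 dBm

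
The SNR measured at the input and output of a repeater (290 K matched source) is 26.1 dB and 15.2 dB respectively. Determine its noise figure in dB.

10.9 dB

NF (dB) = SNR_in(dB) − SNR_out(dB) when the source is at T₀
NF = 26.1 − 15.2 = 10.9 dB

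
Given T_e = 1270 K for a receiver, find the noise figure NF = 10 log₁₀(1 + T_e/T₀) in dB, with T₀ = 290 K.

7.31 dB

F = 1 + T_e/T₀ = 1 + 1270/290 = 5.37931
NF = 10 log₁₀(5.37931) = 7.31 dB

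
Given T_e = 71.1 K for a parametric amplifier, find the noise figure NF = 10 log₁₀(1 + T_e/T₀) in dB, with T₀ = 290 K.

0.952 dB

F = 1 + T_e/T₀ = 1 + 71.1/290 = 1.24517
NF = 10 log₁₀(1.24517) = 0.952 dB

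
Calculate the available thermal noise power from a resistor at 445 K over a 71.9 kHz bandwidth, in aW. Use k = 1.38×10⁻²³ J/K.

442 aW

P_n = kTB = 1.38×10⁻²³ × 445 × 7.19×10⁴ = 4.42×10⁻¹⁶ W = 442 aW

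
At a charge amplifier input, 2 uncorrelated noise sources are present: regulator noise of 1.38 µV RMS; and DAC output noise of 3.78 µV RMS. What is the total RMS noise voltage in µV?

4.02 µV

Uncorrelated sources add in power (mean-square): V_tot = √(ΣV_i²)
V_tot = √[(1.38×10⁻⁶)² + (3.78×10⁻⁶)²] = 4.02×10⁻⁶ V = 4.02 µV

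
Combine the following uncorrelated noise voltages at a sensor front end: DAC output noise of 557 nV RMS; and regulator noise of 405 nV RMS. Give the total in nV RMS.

689 nV

Uncorrelated sources add in power (mean-square): V_tot = √(ΣV_i²)
V_tot = √[(5.57×10⁻⁷)² + (4.05×10⁻⁷)²] = 6.89×10⁻⁷ V = 689 nV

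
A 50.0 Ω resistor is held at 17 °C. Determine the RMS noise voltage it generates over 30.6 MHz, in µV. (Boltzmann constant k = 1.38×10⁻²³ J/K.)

T = 17 °C + 273.15 = 290.15 K
V_n = √(4kTRB)
4kTRB = 4 × 1.38×10⁻²³ × 290.15 × 5.00×10¹ × 3.06×10⁷ = 2.45×10⁻¹¹ V²
V_n = √(2.45×10⁻¹¹) = 4.95×10⁻⁶ V = 4.95 µV

4.95 µV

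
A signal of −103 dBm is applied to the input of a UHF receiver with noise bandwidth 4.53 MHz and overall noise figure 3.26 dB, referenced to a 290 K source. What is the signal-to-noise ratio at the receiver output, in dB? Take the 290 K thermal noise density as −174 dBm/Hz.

1.2 dB

Noise floor: N = −174 + 10 log₁₀(B) + NF
10 log₁₀(4.53×10⁶) = 66.56 dB
N = −174 + 66.56 + 3.26 = −104.18 dBm
SNR = P_sig − N = −103 − (−104.18) = 1.18 dB → 1.2 dB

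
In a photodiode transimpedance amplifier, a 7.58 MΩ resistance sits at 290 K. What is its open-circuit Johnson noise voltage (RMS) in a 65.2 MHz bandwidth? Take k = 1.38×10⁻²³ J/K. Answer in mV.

V_n = √(4kTRB)
4kTRB = 4 × 1.38×10⁻²³ × 290 × 7.58×10⁶ × 6.52×10⁷ = 7.91×10⁻⁶ V²
V_n = √(7.91×10⁻⁶) = 2.81×10⁻³ V = 2.81 mV

2.81 mV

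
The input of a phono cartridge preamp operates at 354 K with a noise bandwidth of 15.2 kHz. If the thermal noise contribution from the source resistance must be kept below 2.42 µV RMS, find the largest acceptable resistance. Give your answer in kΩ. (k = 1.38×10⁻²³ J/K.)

19.7 kΩ

Johnson–Nyquist: V_n = √(4kTRB) ⇒ R = V_n² / (4kTB)
4kTB = 4 × 1.38×10⁻²³ × 354 × 1.52×10⁴ = 2.97×10⁻¹⁶
R = (2.42×10⁻⁶)² / 2.97×10⁻¹⁶ = 1.97×10⁴ Ω = 19.7 kΩ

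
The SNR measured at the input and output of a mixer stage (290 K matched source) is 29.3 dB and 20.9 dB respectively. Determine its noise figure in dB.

8.4 dB

NF (dB) = SNR_in(dB) − SNR_out(dB) when the source is at T₀
NF = 29.3 − 20.9 = 8.4 dB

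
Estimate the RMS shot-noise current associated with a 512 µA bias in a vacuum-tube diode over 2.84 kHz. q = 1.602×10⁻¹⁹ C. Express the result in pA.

I_n = √(2qI·B)
2qI·B = 2 × 1.602×10⁻¹⁹ × 5.12×10⁻⁴ × 2.84×10³ = 4.66×10⁻¹⁹ A²
I_n = √(4.66×10⁻¹⁹) = 6.83×10⁻¹⁰ A = 683 pA

683 pA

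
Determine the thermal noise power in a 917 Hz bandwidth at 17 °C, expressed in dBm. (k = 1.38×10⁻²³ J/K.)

T = 17 °C + 273.15 = 290.15 K
P_n = kTB = 1.38×10⁻²³ × 290.15 × 9.17×10² = 3.67×10⁻¹⁸ W
In dBm: 10 log₁₀(3.67×10⁻¹⁸ / 10⁻³) = −144.4 dBm

−144.4 dBm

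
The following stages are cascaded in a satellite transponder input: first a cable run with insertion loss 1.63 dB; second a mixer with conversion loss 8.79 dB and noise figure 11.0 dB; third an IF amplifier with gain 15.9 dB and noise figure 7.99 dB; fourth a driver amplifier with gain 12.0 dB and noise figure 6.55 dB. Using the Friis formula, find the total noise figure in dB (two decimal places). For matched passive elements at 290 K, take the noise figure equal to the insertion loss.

Convert to linear (a loss of L dB is a gain of −L dB): F_i = 10^(NF_i/10), G_i = 10^(G_i,dB/10)
  Stage 1: F_1 = 10^(1.63/10) = 1.455, G_1 = 10^(−1.63/10) = 0.6871
  Stage 2: F_2 = 10^(11.0/10) = 12.59, G_2 = 10^(−8.79/10) = 0.1321
  Stage 3: F_3 = 10^(7.99/10) = 6.295, G_3 = 10^(15.9/10) = 38.90
  Stage 4: F_4 = 10^(6.55/10) = 4.519, G_4 = 10^(12.0/10) = 15.85
Friis cascade:
  F = 1.455 + (12.59 − 1)/0.6871 + (6.295 − 1)/0.09078 + (4.519 − 1)/3.532 = 77.65
NF = 10 log₁₀(77.65) = 18.90 dB

18.90 dB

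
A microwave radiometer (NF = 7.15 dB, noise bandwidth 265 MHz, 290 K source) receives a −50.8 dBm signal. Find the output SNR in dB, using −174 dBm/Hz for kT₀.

Noise floor: N = −174 + 10 log₁₀(B) + NF
10 log₁₀(2.65×10⁸) = 84.23 dB
N = −174 + 84.23 + 7.15 = −82.62 dBm
SNR = P_sig − N = −50.8 − (−82.62) = 31.82 dB → 31.8 dB

31.8 dB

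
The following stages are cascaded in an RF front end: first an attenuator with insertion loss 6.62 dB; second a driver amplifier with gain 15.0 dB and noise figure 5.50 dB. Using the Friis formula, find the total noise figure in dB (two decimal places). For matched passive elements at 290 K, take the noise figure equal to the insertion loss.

Convert to linear (a loss of L dB is a gain of −L dB): F_i = 10^(NF_i/10), G_i = 10^(G_i,dB/10)
  Stage 1: F_1 = 10^(6.62/10) = 4.592, G_1 = 10^(−6.62/10) = 0.2178
  Stage 2: F_2 = 10^(5.50/10) = 3.548, G_2 = 10^(15.0/10) = 31.62
Friis cascade:
  F = 4.592 + (3.548 − 1)/0.2178 = 16.29
NF = 10 log₁₀(16.29) = 12.12 dB

12.12 dB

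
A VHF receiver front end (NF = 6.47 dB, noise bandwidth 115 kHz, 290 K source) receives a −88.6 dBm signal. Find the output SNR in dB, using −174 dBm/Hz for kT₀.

28.3 dB

Noise floor: N = −174 + 10 log₁₀(B) + NF
10 log₁₀(1.15×10⁵) = 50.61 dB
N = −174 + 50.61 + 6.47 = −116.92 dBm
SNR = P_sig − N = −88.6 − (−116.92) = 28.32 dB → 28.3 dB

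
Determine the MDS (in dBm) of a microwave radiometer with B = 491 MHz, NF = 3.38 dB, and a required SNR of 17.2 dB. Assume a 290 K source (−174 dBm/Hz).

Sensitivity = −174 + 10 log₁₀(B) + NF + SNR_min
= −174 + 86.91 + 3.38 + 17.2
= −66.51 dBm → −66.5 dBm

−66.5 dBm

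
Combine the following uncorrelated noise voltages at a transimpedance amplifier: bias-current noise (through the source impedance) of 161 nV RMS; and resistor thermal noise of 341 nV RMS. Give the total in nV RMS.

Uncorrelated sources add in power (mean-square): V_tot = √(ΣV_i²)
V_tot = √[(1.61×10⁻⁷)² + (3.41×10⁻⁷)²] = 3.77×10⁻⁷ V = 377 nV

377 nV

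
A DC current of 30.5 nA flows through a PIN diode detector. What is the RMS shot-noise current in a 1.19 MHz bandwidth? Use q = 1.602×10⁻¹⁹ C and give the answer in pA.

108 pA

I_n = √(2qI·B)
2qI·B = 2 × 1.602×10⁻¹⁹ × 3.05×10⁻⁸ × 1.19×10⁶ = 1.16×10⁻²⁰ A²
I_n = √(1.16×10⁻²⁰) = 1.08×10⁻¹⁰ A = 108 pA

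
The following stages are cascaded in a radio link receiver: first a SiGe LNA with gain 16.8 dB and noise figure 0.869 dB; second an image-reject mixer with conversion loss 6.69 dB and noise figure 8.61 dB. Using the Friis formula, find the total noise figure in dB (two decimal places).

Convert to linear (a loss of L dB is a gain of −L dB): F_i = 10^(NF_i/10), G_i = 10^(G_i,dB/10)
  Stage 1: F_1 = 10^(0.869/10) = 1.222, G_1 = 10^(16.8/10) = 47.86
  Stage 2: F_2 = 10^(8.61/10) = 7.261, G_2 = 10^(−6.69/10) = 0.2143
Friis cascade:
  F = 1.222 + (7.261 − 1)/47.86 = 1.352
NF = 10 log₁₀(1.352) = 1.31 dB

1.31 dB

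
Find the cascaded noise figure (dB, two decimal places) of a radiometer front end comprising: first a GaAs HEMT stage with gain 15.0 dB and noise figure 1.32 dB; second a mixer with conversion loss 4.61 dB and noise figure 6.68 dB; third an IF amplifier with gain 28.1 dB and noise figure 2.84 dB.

1.92 dB

Convert to linear (a loss of L dB is a gain of −L dB): F_i = 10^(NF_i/10), G_i = 10^(G_i,dB/10)
  Stage 1: F_1 = 10^(1.32/10) = 1.355, G_1 = 10^(15.0/10) = 31.62
  Stage 2: F_2 = 10^(6.68/10) = 4.656, G_2 = 10^(−4.61/10) = 0.3459
  Stage 3: F_3 = 10^(2.84/10) = 1.923, G_3 = 10^(28.1/10) = 645.7
Friis cascade:
  F = 1.355 + (4.656 − 1)/31.62 + (1.923 − 1)/10.94 = 1.555
NF = 10 log₁₀(1.555) = 1.92 dB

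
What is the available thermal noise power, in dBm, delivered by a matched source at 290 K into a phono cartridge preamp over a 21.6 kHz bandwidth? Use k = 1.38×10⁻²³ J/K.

−130.6 dBm

P_n = kTB = 1.38×10⁻²³ × 290 × 2.16×10⁴ = 8.64×10⁻¹⁷ W
In dBm: 10 log₁₀(8.64×10⁻¹⁷ / 10⁻³) = −130.6 dBm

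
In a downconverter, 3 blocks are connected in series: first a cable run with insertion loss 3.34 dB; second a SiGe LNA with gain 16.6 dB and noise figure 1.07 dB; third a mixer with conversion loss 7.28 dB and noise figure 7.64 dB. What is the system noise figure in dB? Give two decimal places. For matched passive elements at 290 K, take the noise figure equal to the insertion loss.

4.75 dB

Convert to linear (a loss of L dB is a gain of −L dB): F_i = 10^(NF_i/10), G_i = 10^(G_i,dB/10)
  Stage 1: F_1 = 10^(3.34/10) = 2.158, G_1 = 10^(−3.34/10) = 0.4634
  Stage 2: F_2 = 10^(1.07/10) = 1.279, G_2 = 10^(16.6/10) = 45.71
  Stage 3: F_3 = 10^(7.64/10) = 5.808, G_3 = 10^(−7.28/10) = 0.1871
Friis cascade:
  F = 2.158 + (1.279 − 1)/0.4634 + (5.808 − 1)/21.18 = 2.988
NF = 10 log₁₀(2.988) = 4.75 dB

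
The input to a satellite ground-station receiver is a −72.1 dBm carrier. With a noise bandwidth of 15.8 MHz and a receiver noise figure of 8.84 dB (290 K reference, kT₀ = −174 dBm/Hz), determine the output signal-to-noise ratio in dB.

21.1 dB

Noise floor: N = −174 + 10 log₁₀(B) + NF
10 log₁₀(1.58×10⁷) = 71.99 dB
N = −174 + 71.99 + 8.84 = −93.17 dBm
SNR = P_sig − N = −72.1 − (−93.17) = 21.07 dB → 21.1 dB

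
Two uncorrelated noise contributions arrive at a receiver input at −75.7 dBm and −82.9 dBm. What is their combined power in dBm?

−74.9 dBm

Convert to linear, add, convert back:
P₁ = 2.69×10⁻¹¹ W, P₂ = 5.13×10⁻¹² W
P_tot = 3.20×10⁻¹¹ W → 10 log₁₀(P_tot / 10⁻³) = −74.9 dBm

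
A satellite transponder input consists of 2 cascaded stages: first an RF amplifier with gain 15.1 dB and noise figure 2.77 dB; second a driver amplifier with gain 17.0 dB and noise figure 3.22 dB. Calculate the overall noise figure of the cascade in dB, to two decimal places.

Convert to linear (a loss of L dB is a gain of −L dB): F_i = 10^(NF_i/10), G_i = 10^(G_i,dB/10)
  Stage 1: F_1 = 10^(2.77/10) = 1.892, G_1 = 10^(15.1/10) = 32.36
  Stage 2: F_2 = 10^(3.22/10) = 2.099, G_2 = 10^(17.0/10) = 50.12
Friis cascade:
  F = 1.892 + (2.099 − 1)/32.36 = 1.926
NF = 10 log₁₀(1.926) = 2.85 dB

2.85 dB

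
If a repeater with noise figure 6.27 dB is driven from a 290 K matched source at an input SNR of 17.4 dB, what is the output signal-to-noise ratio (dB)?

By definition F = SNR_in/SNR_out, so in dB: SNR_out = SNR_in − NF
SNR_out = 17.4 − 6.27 = 11.13 dB

11.13 dB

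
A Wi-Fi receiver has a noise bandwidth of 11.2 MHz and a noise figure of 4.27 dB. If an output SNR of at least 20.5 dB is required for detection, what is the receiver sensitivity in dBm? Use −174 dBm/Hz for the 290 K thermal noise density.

Sensitivity = −174 + 10 log₁₀(B) + NF + SNR_min
= −174 + 70.49 + 4.27 + 20.5
= −78.74 dBm → −78.7 dBm

−78.7 dBm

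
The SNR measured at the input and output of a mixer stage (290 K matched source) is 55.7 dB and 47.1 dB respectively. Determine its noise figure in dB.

8.6 dB

NF (dB) = SNR_in(dB) − SNR_out(dB) when the source is at T₀
NF = 55.7 − 47.1 = 8.6 dB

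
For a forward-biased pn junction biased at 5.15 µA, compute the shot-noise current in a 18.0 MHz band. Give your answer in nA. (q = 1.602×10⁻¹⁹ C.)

5.45 nA

I_n = √(2qI·B)
2qI·B = 2 × 1.602×10⁻¹⁹ × 5.15×10⁻⁶ × 1.80×10⁷ = 2.97×10⁻¹⁷ A²
I_n = √(2.97×10⁻¹⁷) = 5.45×10⁻⁹ A = 5.45 nA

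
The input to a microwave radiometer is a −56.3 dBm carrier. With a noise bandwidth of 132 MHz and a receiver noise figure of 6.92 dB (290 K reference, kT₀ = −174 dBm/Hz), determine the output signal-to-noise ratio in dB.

Noise floor: N = −174 + 10 log₁₀(B) + NF
10 log₁₀(1.32×10⁸) = 81.21 dB
N = −174 + 81.21 + 6.92 = −85.87 dBm
SNR = P_sig − N = −56.3 − (−85.87) = 29.57 dB → 29.6 dB

29.6 dB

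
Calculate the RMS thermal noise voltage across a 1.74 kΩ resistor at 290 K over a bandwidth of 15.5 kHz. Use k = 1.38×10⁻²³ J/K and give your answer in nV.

V_n = √(4kTRB)
4kTRB = 4 × 1.38×10⁻²³ × 290 × 1.74×10³ × 1.55×10⁴ = 4.32×10⁻¹³ V²
V_n = √(4.32×10⁻¹³) = 6.57×10⁻⁷ V = 657 nV

657 nV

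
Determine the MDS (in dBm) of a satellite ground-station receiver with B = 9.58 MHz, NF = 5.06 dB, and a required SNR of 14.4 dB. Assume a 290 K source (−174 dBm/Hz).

−84.7 dBm

Sensitivity = −174 + 10 log₁₀(B) + NF + SNR_min
= −174 + 69.81 + 5.06 + 14.4
= −84.73 dBm → −84.7 dBm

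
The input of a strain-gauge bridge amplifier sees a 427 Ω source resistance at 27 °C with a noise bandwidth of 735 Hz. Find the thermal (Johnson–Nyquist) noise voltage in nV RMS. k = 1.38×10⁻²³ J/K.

72.1 nV

T = 27 °C + 273.15 = 300.15 K
V_n = √(4kTRB)
4kTRB = 4 × 1.38×10⁻²³ × 300.15 × 4.27×10² × 7.35×10² = 5.20×10⁻¹⁵ V²
V_n = √(5.20×10⁻¹⁵) = 7.21×10⁻⁸ V = 72.1 nV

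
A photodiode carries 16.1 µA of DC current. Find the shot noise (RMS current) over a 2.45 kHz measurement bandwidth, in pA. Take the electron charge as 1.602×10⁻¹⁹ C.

I_n = √(2qI·B)
2qI·B = 2 × 1.602×10⁻¹⁹ × 1.61×10⁻⁵ × 2.45×10³ = 1.26×10⁻²⁰ A²
I_n = √(1.26×10⁻²⁰) = 1.12×10⁻¹⁰ A = 112 pA

112 pA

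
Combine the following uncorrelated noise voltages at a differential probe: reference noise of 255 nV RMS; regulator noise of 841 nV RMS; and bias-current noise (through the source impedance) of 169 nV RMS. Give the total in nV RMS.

Uncorrelated sources add in power (mean-square): V_tot = √(ΣV_i²)
V_tot = √[(2.55×10⁻⁷)² + (8.41×10⁻⁷)² + (1.69×10⁻⁷)²] = 8.95×10⁻⁷ V = 895 nV

895 nV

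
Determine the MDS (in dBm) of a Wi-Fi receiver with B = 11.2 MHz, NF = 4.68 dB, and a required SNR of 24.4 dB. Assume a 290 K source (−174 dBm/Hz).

Sensitivity = −174 + 10 log₁₀(B) + NF + SNR_min
= −174 + 70.49 + 4.68 + 24.4
= −74.43 dBm → −74.4 dBm

−74.4 dBm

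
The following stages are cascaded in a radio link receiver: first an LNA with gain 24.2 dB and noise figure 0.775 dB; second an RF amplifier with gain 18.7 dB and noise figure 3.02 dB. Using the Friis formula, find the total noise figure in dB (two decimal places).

0.79 dB

Convert to linear (a loss of L dB is a gain of −L dB): F_i = 10^(NF_i/10), G_i = 10^(G_i,dB/10)
  Stage 1: F_1 = 10^(0.775/10) = 1.195, G_1 = 10^(24.2/10) = 263.0
  Stage 2: F_2 = 10^(3.02/10) = 2.004, G_2 = 10^(18.7/10) = 74.13
Friis cascade:
  F = 1.195 + (2.004 − 1)/263.0 = 1.199
NF = 10 log₁₀(1.199) = 0.79 dB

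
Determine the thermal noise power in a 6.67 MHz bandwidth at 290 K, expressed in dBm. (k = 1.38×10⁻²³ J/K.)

−105.7 dBm

P_n = kTB = 1.38×10⁻²³ × 290 × 6.67×10⁶ = 2.67×10⁻¹⁴ W
In dBm: 10 log₁₀(2.67×10⁻¹⁴ / 10⁻³) = −105.7 dBm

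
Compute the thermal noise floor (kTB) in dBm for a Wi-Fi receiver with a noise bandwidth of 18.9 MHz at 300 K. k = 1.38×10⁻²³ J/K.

P_n = kTB = 1.38×10⁻²³ × 300 × 1.89×10⁷ = 7.82×10⁻¹⁴ W
In dBm: 10 log₁₀(7.82×10⁻¹⁴ / 10⁻³) = −101.1 dBm

−101.1 dBm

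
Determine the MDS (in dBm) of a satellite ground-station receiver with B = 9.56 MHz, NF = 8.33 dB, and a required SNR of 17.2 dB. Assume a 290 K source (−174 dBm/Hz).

−78.7 dBm

Sensitivity = −174 + 10 log₁₀(B) + NF + SNR_min
= −174 + 69.8 + 8.33 + 17.2
= −78.67 dBm → −78.7 dBm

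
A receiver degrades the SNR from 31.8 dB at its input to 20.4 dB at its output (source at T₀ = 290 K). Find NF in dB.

11.4 dB

NF (dB) = SNR_in(dB) − SNR_out(dB) when the source is at T₀
NF = 31.8 − 20.4 = 11.4 dB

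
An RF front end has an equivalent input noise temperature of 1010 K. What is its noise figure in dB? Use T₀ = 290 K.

F = 1 + T_e/T₀ = 1 + 1010/290 = 4.48276
NF = 10 log₁₀(4.48276) = 6.52 dB

6.52 dB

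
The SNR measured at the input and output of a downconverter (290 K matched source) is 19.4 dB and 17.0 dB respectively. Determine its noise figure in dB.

2.4 dB

NF (dB) = SNR_in(dB) − SNR_out(dB) when the source is at T₀
NF = 19.4 − 17.0 = 2.4 dB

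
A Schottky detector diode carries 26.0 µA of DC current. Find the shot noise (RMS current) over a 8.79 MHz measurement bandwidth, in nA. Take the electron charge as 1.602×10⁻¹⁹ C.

I_n = √(2qI·B)
2qI·B = 2 × 1.602×10⁻¹⁹ × 2.60×10⁻⁵ × 8.79×10⁶ = 7.32×10⁻¹⁷ A²
I_n = √(7.32×10⁻¹⁷) = 8.56×10⁻⁹ A = 8.56 nA

8.56 nA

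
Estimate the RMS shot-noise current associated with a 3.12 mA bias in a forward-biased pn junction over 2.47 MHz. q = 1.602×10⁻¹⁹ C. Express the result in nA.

I_n = √(2qI·B)
2qI·B = 2 × 1.602×10⁻¹⁹ × 3.12×10⁻³ × 2.47×10⁶ = 2.47×10⁻¹⁵ A²
I_n = √(2.47×10⁻¹⁵) = 4.97×10⁻⁸ A = 49.7 nA

49.7 nA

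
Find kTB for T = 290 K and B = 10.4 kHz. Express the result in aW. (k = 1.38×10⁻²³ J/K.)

P_n = kTB = 1.38×10⁻²³ × 290 × 1.04×10⁴ = 4.16×10⁻¹⁷ W = 41.6 aW

41.6 aW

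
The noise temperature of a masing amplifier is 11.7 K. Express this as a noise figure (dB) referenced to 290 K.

F = 1 + T_e/T₀ = 1 + 11.7/290 = 1.04034
NF = 10 log₁₀(1.04034) = 0.172 dB

0.172 dB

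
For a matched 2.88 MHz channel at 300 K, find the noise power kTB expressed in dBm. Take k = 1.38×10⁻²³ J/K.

−109.2 dBm

P_n = kTB = 1.38×10⁻²³ × 300 × 2.88×10⁶ = 1.19×10⁻¹⁴ W
In dBm: 10 log₁₀(1.19×10⁻¹⁴ / 10⁻³) = −109.2 dBm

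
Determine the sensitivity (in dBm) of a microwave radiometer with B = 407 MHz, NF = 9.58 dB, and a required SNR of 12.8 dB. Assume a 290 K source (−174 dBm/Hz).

−65.5 dBm

Sensitivity = −174 + 10 log₁₀(B) + NF + SNR_min
= −174 + 86.1 + 9.58 + 12.8
= −65.52 dBm → −65.5 dBm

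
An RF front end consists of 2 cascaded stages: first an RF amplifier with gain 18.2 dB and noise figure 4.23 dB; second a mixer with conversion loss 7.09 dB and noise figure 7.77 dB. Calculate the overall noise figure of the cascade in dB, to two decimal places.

Convert to linear (a loss of L dB is a gain of −L dB): F_i = 10^(NF_i/10), G_i = 10^(G_i,dB/10)
  Stage 1: F_1 = 10^(4.23/10) = 2.649, G_1 = 10^(18.2/10) = 66.07
  Stage 2: F_2 = 10^(7.77/10) = 5.984, G_2 = 10^(−7.09/10) = 0.1954
Friis cascade:
  F = 2.649 + (5.984 − 1)/66.07 = 2.724
NF = 10 log₁₀(2.724) = 4.35 dB

4.35 dB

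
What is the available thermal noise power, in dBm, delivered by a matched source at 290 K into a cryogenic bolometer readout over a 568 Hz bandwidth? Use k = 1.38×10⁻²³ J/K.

−146.4 dBm

P_n = kTB = 1.38×10⁻²³ × 290 × 5.68×10² = 2.27×10⁻¹⁸ W
In dBm: 10 log₁₀(2.27×10⁻¹⁸ / 10⁻³) = −146.4 dBm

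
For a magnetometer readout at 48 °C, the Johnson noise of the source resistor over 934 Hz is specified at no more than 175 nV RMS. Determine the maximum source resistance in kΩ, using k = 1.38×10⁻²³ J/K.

T = 48 °C + 273.15 = 321.15 K
Johnson–Nyquist: V_n = √(4kTRB) ⇒ R = V_n² / (4kTB)
4kTB = 4 × 1.38×10⁻²³ × 321.15 × 9.34×10² = 1.66×10⁻¹⁷
R = (1.75×10⁻⁷)² / 1.66×10⁻¹⁷ = 1.85×10³ Ω = 1.85 kΩ

1.85 kΩ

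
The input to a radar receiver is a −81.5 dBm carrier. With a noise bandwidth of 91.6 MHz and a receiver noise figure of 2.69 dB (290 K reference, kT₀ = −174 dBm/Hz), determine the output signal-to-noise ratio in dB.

Noise floor: N = −174 + 10 log₁₀(B) + NF
10 log₁₀(9.16×10⁷) = 79.62 dB
N = −174 + 79.62 + 2.69 = −91.69 dBm
SNR = P_sig − N = −81.5 − (−91.69) = 10.19 dB → 10.2 dB

10.2 dB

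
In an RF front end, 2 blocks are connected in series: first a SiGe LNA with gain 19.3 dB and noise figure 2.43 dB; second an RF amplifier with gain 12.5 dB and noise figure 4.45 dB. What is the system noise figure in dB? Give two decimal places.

2.48 dB

Convert to linear (a loss of L dB is a gain of −L dB): F_i = 10^(NF_i/10), G_i = 10^(G_i,dB/10)
  Stage 1: F_1 = 10^(2.43/10) = 1.750, G_1 = 10^(19.3/10) = 85.11
  Stage 2: F_2 = 10^(4.45/10) = 2.786, G_2 = 10^(12.5/10) = 17.78
Friis cascade:
  F = 1.750 + (2.786 − 1)/85.11 = 1.771
NF = 10 log₁₀(1.771) = 2.48 dB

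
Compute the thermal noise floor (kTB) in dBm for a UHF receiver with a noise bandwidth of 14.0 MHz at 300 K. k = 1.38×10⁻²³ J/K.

−102.4 dBm

P_n = kTB = 1.38×10⁻²³ × 300 × 1.40×10⁷ = 5.80×10⁻¹⁴ W
In dBm: 10 log₁₀(5.80×10⁻¹⁴ / 10⁻³) = −102.4 dBm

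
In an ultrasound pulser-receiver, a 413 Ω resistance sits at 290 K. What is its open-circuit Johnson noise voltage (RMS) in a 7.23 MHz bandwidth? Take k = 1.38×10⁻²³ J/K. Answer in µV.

V_n = √(4kTRB)
4kTRB = 4 × 1.38×10⁻²³ × 290 × 4.13×10² × 7.23×10⁶ = 4.78×10⁻¹¹ V²
V_n = √(4.78×10⁻¹¹) = 6.91×10⁻⁶ V = 6.91 µV

6.91 µV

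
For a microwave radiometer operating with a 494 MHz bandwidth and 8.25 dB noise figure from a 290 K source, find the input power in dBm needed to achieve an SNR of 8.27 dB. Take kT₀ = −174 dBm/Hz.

Sensitivity = −174 + 10 log₁₀(B) + NF + SNR_min
= −174 + 86.94 + 8.25 + 8.27
= −70.54 dBm → −70.5 dBm

−70.5 dBm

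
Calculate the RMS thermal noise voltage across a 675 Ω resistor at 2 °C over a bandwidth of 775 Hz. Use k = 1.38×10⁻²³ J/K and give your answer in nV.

89.1 nV

T = 2 °C + 273.15 = 275.15 K
V_n = √(4kTRB)
4kTRB = 4 × 1.38×10⁻²³ × 275.15 × 6.75×10² × 7.75×10² = 7.95×10⁻¹⁵ V²
V_n = √(7.95×10⁻¹⁵) = 8.91×10⁻⁸ V = 89.1 nV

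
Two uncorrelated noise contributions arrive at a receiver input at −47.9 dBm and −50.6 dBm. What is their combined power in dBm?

−46.0 dBm

Convert to linear, add, convert back:
P₁ = 1.62×10⁻⁸ W, P₂ = 8.71×10⁻⁹ W
P_tot = 2.49×10⁻⁸ W → 10 log₁₀(P_tot / 10⁻³) = −46.0 dBm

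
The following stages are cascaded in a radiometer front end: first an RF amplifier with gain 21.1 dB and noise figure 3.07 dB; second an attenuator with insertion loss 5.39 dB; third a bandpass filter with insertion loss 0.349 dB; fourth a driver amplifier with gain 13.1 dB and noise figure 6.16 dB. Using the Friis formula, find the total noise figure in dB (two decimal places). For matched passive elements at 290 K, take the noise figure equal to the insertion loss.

Convert to linear (a loss of L dB is a gain of −L dB): F_i = 10^(NF_i/10), G_i = 10^(G_i,dB/10)
  Stage 1: F_1 = 10^(3.07/10) = 2.028, G_1 = 10^(21.1/10) = 128.8
  Stage 2: F_2 = 10^(5.39/10) = 3.459, G_2 = 10^(−5.39/10) = 0.2891
  Stage 3: F_3 = 10^(0.349/10) = 1.084, G_3 = 10^(−0.349/10) = 0.9228
  Stage 4: F_4 = 10^(6.16/10) = 4.130, G_4 = 10^(13.1/10) = 20.42
Friis cascade:
  F = 2.028 + (3.459 − 1)/128.8 + (1.084 − 1)/37.24 + (4.130 − 1)/34.36 = 2.140
NF = 10 log₁₀(2.140) = 3.30 dB

3.30 dB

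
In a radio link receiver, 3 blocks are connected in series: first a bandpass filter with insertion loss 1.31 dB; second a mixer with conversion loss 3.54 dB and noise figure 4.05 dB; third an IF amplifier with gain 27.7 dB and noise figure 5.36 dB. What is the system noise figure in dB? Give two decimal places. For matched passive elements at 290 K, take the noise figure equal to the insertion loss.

Convert to linear (a loss of L dB is a gain of −L dB): F_i = 10^(NF_i/10), G_i = 10^(G_i,dB/10)
  Stage 1: F_1 = 10^(1.31/10) = 1.352, G_1 = 10^(−1.31/10) = 0.7396
  Stage 2: F_2 = 10^(4.05/10) = 2.541, G_2 = 10^(−3.54/10) = 0.4426
  Stage 3: F_3 = 10^(5.36/10) = 3.436, G_3 = 10^(27.7/10) = 588.8
Friis cascade:
  F = 1.352 + (2.541 − 1)/0.7396 + (3.436 − 1)/0.3273 = 10.88
NF = 10 log₁₀(10.88) = 10.36 dB

10.36 dB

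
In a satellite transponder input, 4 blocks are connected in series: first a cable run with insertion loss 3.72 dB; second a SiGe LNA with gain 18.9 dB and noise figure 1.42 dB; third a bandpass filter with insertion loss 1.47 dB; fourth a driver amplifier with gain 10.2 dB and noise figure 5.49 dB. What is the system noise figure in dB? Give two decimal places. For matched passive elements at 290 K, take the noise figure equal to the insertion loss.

5.30 dB

Convert to linear (a loss of L dB is a gain of −L dB): F_i = 10^(NF_i/10), G_i = 10^(G_i,dB/10)
  Stage 1: F_1 = 10^(3.72/10) = 2.355, G_1 = 10^(−3.72/10) = 0.4246
  Stage 2: F_2 = 10^(1.42/10) = 1.387, G_2 = 10^(18.9/10) = 77.62
  Stage 3: F_3 = 10^(1.47/10) = 1.403, G_3 = 10^(−1.47/10) = 0.7129
  Stage 4: F_4 = 10^(5.49/10) = 3.540, G_4 = 10^(10.2/10) = 10.47
Friis cascade:
  F = 2.355 + (1.387 − 1)/0.4246 + (1.403 − 1)/32.96 + (3.540 − 1)/23.50 = 3.386
NF = 10 log₁₀(3.386) = 5.30 dB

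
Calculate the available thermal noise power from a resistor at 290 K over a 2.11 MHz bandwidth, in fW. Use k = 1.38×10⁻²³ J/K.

P_n = kTB = 1.38×10⁻²³ × 290 × 2.11×10⁶ = 8.44×10⁻¹⁵ W = 8.44 fW

8.44 fW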